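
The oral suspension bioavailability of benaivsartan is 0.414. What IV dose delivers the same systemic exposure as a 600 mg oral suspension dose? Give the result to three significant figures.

D_iv = 248 mg

Systemic exposure from an extravascular dose = F × D_ev, so the equivalent IV dose is F × D_ev.
D_iv = F × D_ev = 0.414 × 600 = 248.4 mg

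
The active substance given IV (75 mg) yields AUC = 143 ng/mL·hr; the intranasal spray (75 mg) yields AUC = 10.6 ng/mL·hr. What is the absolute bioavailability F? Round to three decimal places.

F = (AUC_ev / D_ev) / (AUC_iv / D_iv)
  = (10.6/75) / (143/75)
  = 0.141333 / 1.90667 = 0.0741

F = 0.074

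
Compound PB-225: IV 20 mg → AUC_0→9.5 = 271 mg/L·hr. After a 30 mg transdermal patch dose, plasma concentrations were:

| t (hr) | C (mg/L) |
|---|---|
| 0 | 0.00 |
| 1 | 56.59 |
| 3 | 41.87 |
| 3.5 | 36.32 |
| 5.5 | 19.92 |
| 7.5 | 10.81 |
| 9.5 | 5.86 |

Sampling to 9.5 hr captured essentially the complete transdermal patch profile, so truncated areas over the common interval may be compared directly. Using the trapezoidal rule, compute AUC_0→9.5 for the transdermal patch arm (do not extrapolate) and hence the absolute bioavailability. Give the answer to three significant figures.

Trapezoidal AUC_0→9.5 (transdermal patch):
  [0→1]: (0.00+56.59)/2 × 1 = 28.295
  [1→3]: (56.59+41.87)/2 × 2 = 98.46
  [3→3.5]: (41.87+36.32)/2 × 0.5 = 19.5475
  [3.5→5.5]: (36.32+19.92)/2 × 2 = 56.24
  [5.5→7.5]: (19.92+10.81)/2 × 2 = 30.73
  [7.5→9.5]: (10.81+5.86)/2 × 2 = 16.67
  Sum = 249.9425 mg/L·hr
F = (AUC_ev/D_ev)/(AUC_iv/D_iv) = (249.9425/30)/(271/20) = 8.33142/13.55 = 0.6149

F = 0.615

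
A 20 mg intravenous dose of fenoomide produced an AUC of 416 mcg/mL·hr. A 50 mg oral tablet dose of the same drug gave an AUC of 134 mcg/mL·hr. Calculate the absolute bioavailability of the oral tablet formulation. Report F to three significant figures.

F = (AUC_ev / D_ev) / (AUC_iv / D_iv)
  = (134/50) / (416/20)
  = 2.68 / 20.8 = 0.1288

F = 0.129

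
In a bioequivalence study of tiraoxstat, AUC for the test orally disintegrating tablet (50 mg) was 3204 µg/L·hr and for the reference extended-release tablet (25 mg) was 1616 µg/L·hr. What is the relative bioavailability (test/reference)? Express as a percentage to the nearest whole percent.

F_rel = (AUC_test/D_test) / (AUC_ref/D_ref)
      = (3204/50) / (1616/25)
      = 64.08 / 64.64 = 0.9913 = 99.13%

F_rel = 99%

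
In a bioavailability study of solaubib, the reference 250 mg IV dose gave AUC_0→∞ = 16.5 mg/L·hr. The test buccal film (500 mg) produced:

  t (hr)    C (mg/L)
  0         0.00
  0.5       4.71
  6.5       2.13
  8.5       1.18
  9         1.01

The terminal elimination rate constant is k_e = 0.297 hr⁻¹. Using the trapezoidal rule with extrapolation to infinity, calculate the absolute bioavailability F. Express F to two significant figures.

F = 0.88

Trapezoidal AUC_0→9 (buccal film):
  [0→0.5]: (0.00+4.71)/2 × 0.5 = 1.1775
  [0.5→6.5]: (4.71+2.13)/2 × 6 = 20.52
  [6.5→8.5]: (2.13+1.18)/2 × 2 = 3.31
  [8.5→9]: (1.18+1.01)/2 × 0.5 = 0.5475
  Sum = 25.555 mg/L·hr
Tail: C_last/k_e = 1.01/0.297 = 3.401
AUC_0→∞ (buccal film) = 25.555 + 3.401 = 28.956 mg/L·hr
F = (AUC_ev/D_ev)/(AUC_iv/D_iv) = (28.956/500)/(16.5/250) = 0.057912/0.066 = 0.8775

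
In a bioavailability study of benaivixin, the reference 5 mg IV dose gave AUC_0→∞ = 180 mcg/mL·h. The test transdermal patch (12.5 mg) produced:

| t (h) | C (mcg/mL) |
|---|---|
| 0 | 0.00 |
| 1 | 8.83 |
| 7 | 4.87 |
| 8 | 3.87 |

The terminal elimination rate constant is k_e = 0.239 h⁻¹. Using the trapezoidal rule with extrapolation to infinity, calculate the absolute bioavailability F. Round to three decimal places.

F = 0.147

Trapezoidal AUC_0→8 (transdermal patch):
  [0→1]: (0.00+8.83)/2 × 1 = 4.415
  [1→7]: (8.83+4.87)/2 × 6 = 41.1
  [7→8]: (4.87+3.87)/2 × 1 = 4.37
  Sum = 49.885 mcg/mL·h
Tail: C_last/k_e = 3.87/0.239 = 16.192
AUC_0→∞ (transdermal patch) = 49.885 + 16.192 = 66.077 mcg/mL·h
F = (AUC_ev/D_ev)/(AUC_iv/D_iv) = (66.077/12.5)/(180/5) = 5.28616/36 = 0.1468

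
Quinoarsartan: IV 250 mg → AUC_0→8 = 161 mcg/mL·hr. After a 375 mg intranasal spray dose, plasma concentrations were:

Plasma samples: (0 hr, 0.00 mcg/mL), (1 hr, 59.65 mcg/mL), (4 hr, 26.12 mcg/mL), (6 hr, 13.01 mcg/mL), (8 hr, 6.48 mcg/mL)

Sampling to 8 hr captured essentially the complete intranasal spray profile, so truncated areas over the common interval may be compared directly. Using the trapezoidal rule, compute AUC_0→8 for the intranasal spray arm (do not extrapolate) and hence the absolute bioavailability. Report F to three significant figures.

F = 0.899

Trapezoidal AUC_0→8 (intranasal spray):
  [0→1]: (0.00+59.65)/2 × 1 = 29.825
  [1→4]: (59.65+26.12)/2 × 3 = 128.655
  [4→6]: (26.12+13.01)/2 × 2 = 39.13
  [6→8]: (13.01+6.48)/2 × 2 = 19.49
  Sum = 217.1 mcg/mL·hr
F = (AUC_ev/D_ev)/(AUC_iv/D_iv) = (217.1/375)/(161/250) = 0.578933/0.644 = 0.8990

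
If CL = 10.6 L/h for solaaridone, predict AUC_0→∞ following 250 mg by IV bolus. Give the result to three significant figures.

AUC_0→∞ = Dose_iv / CL
        = 250 / 10.6 = 23.5849 mg/L·h

AUC = 23.6 mg/L·h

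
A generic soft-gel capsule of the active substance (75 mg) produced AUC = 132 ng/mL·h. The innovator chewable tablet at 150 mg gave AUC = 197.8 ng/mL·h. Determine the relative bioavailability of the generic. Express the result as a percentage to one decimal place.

F_rel = 133.5%

F_rel = (AUC_test/D_test) / (AUC_ref/D_ref)
      = (132/75) / (197.8/150)
      = 1.76 / 1.31867 = 1.3347 = 133.47%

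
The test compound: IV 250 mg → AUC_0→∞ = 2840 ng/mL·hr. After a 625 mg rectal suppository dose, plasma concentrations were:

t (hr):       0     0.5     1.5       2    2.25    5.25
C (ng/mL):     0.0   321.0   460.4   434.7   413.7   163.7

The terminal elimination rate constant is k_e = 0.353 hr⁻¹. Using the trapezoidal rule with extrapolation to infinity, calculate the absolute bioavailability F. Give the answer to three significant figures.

F = 0.300

Trapezoidal AUC_0→5.25 (rectal suppository):
  [0→0.5]: (0.0+321.0)/2 × 0.5 = 80.25
  [0.5→1.5]: (321.0+460.4)/2 × 1 = 390.7
  [1.5→2]: (460.4+434.7)/2 × 0.5 = 223.775
  [2→2.25]: (434.7+413.7)/2 × 0.25 = 106.05
  [2.25→5.25]: (413.7+163.7)/2 × 3 = 866.1
  Sum = 1666.875 ng/mL·hr
Tail: C_last/k_e = 163.7/0.353 = 463.739
AUC_0→∞ (rectal suppository) = 1666.875 + 463.739 = 2130.614 ng/mL·hr
F = (AUC_ev/D_ev)/(AUC_iv/D_iv) = (2130.614/625)/(2840/250) = 3.4089824/11.36 = 0.3001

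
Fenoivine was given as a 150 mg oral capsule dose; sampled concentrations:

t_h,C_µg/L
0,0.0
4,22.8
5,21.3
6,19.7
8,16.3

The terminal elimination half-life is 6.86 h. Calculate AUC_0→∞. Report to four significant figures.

AUC = 285.5 µg/L·h

Trapezoidal AUC_0→8:
  [0→4]: (0.0+22.8)/2 × 4 = 45.6
  [4→5]: (22.8+21.3)/2 × 1 = 22.05
  [5→6]: (21.3+19.7)/2 × 1 = 20.5
  [6→8]: (19.7+16.3)/2 × 2 = 36.0
  Sum = 124.15 µg/L·h
k_e = ln2 / t½ = 0.693147 / 6.86 = 0.1010 h^-1
Extrapolated tail: C_last / k_e = 16.3 / 0.101 = 161.386
AUC_0→∞ = 124.15 + 161.386 = 285.536 µg/L·h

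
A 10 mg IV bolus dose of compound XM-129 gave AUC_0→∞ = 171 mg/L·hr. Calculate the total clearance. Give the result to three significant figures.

CL = Dose_iv / AUC_0→∞
   = 10 / 171 = 0.0584795 L/hr

CL = 0.0585 L/hr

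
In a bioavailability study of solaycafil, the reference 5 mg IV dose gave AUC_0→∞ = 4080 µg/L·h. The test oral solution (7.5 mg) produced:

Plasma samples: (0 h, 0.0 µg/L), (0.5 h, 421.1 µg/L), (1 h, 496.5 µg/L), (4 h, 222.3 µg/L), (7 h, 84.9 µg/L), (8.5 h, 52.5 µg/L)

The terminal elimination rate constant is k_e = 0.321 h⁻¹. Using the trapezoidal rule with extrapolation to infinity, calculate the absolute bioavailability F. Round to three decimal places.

Trapezoidal AUC_0→8.5 (oral solution):
  [0→0.5]: (0.0+421.1)/2 × 0.5 = 105.275
  [0.5→1]: (421.1+496.5)/2 × 0.5 = 229.4
  [1→4]: (496.5+222.3)/2 × 3 = 1078.2
  [4→7]: (222.3+84.9)/2 × 3 = 460.8
  [7→8.5]: (84.9+52.5)/2 × 1.5 = 103.05
  Sum = 1976.725 µg/L·h
Tail: C_last/k_e = 52.5/0.321 = 163.551
AUC_0→∞ (oral solution) = 1976.725 + 163.551 = 2140.276 µg/L·h
F = (AUC_ev/D_ev)/(AUC_iv/D_iv) = (2140.276/7.5)/(4080/5) = 285.37/816 = 0.3497

F = 0.350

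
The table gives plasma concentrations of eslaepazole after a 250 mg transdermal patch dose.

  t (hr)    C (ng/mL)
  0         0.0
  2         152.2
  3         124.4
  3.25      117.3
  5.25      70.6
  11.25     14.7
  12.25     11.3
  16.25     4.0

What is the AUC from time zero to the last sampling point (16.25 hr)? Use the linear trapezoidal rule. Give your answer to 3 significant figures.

Trapezoidal AUC_0→16.25:
  [0→2]: (0.0+152.2)/2 × 2 = 152.2
  [2→3]: (152.2+124.4)/2 × 1 = 138.3
  [3→3.25]: (124.4+117.3)/2 × 0.25 = 30.2125
  [3.25→5.25]: (117.3+70.6)/2 × 2 = 187.9
  [5.25→11.25]: (70.6+14.7)/2 × 6 = 255.9
  [11.25→12.25]: (14.7+11.3)/2 × 1 = 13.0
  [12.25→16.25]: (11.3+4.0)/2 × 4 = 30.6
  Sum = 808.1125 ng/mL·hr

AUC = 808 ng/mL·hr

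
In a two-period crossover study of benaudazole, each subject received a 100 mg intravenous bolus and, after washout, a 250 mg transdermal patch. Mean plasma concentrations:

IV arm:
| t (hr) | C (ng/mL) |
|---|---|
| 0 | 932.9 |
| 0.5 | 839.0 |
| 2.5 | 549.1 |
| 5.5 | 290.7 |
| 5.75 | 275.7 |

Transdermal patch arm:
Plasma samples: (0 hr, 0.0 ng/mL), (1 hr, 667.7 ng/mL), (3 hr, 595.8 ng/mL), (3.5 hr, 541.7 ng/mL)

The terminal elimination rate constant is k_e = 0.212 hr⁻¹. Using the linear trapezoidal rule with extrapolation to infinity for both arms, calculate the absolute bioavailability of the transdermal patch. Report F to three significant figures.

Trapezoidal AUC_0→5.75 (IV):
  [0→0.5]: (932.9+839.0)/2 × 0.5 = 442.975
  [0.5→2.5]: (839.0+549.1)/2 × 2 = 1388.1
  [2.5→5.5]: (549.1+290.7)/2 × 3 = 1259.7
  [5.5→5.75]: (290.7+275.7)/2 × 0.25 = 70.8
  Sum = 3161.575 ng/mL·hr
IV tail: 275.7/0.212 = 1300.472; AUC_iv,0→∞ = 3161.575 + 1300.472 = 4462.047 ng/mL·hr
Trapezoidal AUC_0→3.5 (transdermal patch):
  [0→1]: (0.0+667.7)/2 × 1 = 333.85
  [1→3]: (667.7+595.8)/2 × 2 = 1263.5
  [3→3.5]: (595.8+541.7)/2 × 0.5 = 284.375
  Sum = 1881.725 ng/mL·hr
transdermal patch tail: 541.7/0.212 = 2555.189; AUC_ev,0→∞ = 1881.725 + 2555.189 = 4436.914 ng/mL·hr
F = (AUC_ev/D_ev)/(AUC_iv/D_iv) = (4436.914/250)/(4462.047/100) = 17.747656/44.62047 = 0.3977

F = 0.398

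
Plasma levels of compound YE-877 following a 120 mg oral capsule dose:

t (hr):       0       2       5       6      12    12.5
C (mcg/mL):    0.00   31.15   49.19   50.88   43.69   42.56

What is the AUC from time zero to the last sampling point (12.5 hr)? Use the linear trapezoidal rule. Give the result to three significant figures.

Trapezoidal AUC_0→12.5:
  [0→2]: (0.00+31.15)/2 × 2 = 31.15
  [2→5]: (31.15+49.19)/2 × 3 = 120.51
  [5→6]: (49.19+50.88)/2 × 1 = 50.035
  [6→12]: (50.88+43.69)/2 × 6 = 283.71
  [12→12.5]: (43.69+42.56)/2 × 0.5 = 21.5625
  Sum = 506.9675 mcg/mL·hr

AUC = 507 mcg/mL·hr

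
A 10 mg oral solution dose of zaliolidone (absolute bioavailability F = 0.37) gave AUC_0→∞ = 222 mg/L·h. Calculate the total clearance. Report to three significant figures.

CL = 0.0167 L/h

CL = F × Dose / AUC_0→∞
   = 0.37 × 10 / 222 = 0.0166667 L/h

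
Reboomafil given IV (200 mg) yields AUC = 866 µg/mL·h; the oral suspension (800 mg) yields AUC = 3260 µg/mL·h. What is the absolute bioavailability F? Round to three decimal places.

F = 0.941

F = (AUC_ev / D_ev) / (AUC_iv / D_iv)
  = (3260/800) / (866/200)
  = 4.075 / 4.33 = 0.9411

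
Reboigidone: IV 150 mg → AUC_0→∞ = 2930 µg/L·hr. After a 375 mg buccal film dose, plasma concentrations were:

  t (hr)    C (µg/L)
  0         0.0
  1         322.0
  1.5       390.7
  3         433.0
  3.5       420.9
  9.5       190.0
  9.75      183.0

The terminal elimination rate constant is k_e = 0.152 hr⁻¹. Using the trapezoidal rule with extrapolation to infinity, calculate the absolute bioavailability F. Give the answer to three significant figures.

F = 0.581

Trapezoidal AUC_0→9.75 (buccal film):
  [0→1]: (0.0+322.0)/2 × 1 = 161.0
  [1→1.5]: (322.0+390.7)/2 × 0.5 = 178.175
  [1.5→3]: (390.7+433.0)/2 × 1.5 = 617.775
  [3→3.5]: (433.0+420.9)/2 × 0.5 = 213.475
  [3.5→9.5]: (420.9+190.0)/2 × 6 = 1832.7
  [9.5→9.75]: (190.0+183.0)/2 × 0.25 = 46.625
  Sum = 3049.75 µg/L·hr
Tail: C_last/k_e = 183.0/0.152 = 1203.947
AUC_0→∞ (buccal film) = 3049.75 + 1203.947 = 4253.697 µg/L·hr
F = (AUC_ev/D_ev)/(AUC_iv/D_iv) = (4253.697/375)/(2930/150) = 11.343192/19.5333 = 0.5807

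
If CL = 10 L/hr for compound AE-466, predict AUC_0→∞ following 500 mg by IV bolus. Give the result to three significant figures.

AUC_0→∞ = Dose_iv / CL
        = 500 / 10 = 50 mg/L·hr

AUC = 50.0 mg/L·hr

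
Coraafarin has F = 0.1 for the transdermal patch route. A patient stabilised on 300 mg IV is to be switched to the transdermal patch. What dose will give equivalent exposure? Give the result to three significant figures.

D_transdermal = 3000 mg

For equal systemic exposure: F × D_ev = D_iv
D_ev = D_iv / F = 300 / 0.1 = 3000 mg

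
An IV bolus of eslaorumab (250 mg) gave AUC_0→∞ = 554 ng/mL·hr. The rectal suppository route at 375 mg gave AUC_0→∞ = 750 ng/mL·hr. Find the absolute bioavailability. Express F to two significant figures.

F = (AUC_ev / D_ev) / (AUC_iv / D_iv)
  = (750/375) / (554/250)
  = 2 / 2.216 = 0.9025

F = 0.90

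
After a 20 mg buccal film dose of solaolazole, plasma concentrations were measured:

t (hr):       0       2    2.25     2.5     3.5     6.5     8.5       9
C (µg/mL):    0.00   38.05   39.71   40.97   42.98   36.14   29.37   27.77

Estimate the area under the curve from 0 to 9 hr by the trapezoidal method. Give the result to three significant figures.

AUC = 298 µg/mL·hr

Trapezoidal AUC_0→9:
  [0→2]: (0.00+38.05)/2 × 2 = 38.05
  [2→2.25]: (38.05+39.71)/2 × 0.25 = 9.72
  [2.25→2.5]: (39.71+40.97)/2 × 0.25 = 10.085
  [2.5→3.5]: (40.97+42.98)/2 × 1 = 41.975
  [3.5→6.5]: (42.98+36.14)/2 × 3 = 118.68
  [6.5→8.5]: (36.14+29.37)/2 × 2 = 65.51
  [8.5→9]: (29.37+27.77)/2 × 0.5 = 14.285
  Sum = 298.305 µg/mL·hr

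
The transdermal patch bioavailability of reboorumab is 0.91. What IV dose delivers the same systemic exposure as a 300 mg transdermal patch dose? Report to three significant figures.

Systemic exposure from an extravascular dose = F × D_ev, so the equivalent IV dose is F × D_ev.
D_iv = F × D_ev = 0.91 × 300 = 273 mg

D_iv = 273 mg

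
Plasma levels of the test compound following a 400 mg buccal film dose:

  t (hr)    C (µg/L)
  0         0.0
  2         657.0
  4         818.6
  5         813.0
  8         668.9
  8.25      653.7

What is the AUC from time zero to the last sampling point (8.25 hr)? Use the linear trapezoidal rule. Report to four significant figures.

AUC = 5337 µg/L·hr

Trapezoidal AUC_0→8.25:
  [0→2]: (0.0+657.0)/2 × 2 = 657.0
  [2→4]: (657.0+818.6)/2 × 2 = 1475.6
  [4→5]: (818.6+813.0)/2 × 1 = 815.8
  [5→8]: (813.0+668.9)/2 × 3 = 2222.85
  [8→8.25]: (668.9+653.7)/2 × 0.25 = 165.325
  Sum = 5336.575 µg/L·hr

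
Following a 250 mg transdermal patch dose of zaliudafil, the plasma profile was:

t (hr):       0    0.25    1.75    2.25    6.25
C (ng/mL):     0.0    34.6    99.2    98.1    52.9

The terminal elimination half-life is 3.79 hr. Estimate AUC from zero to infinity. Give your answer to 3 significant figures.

AUC = 745 ng/mL·hr

Trapezoidal AUC_0→6.25:
  [0→0.25]: (0.0+34.6)/2 × 0.25 = 4.325
  [0.25→1.75]: (34.6+99.2)/2 × 1.5 = 100.35
  [1.75→2.25]: (99.2+98.1)/2 × 0.5 = 49.325
  [2.25→6.25]: (98.1+52.9)/2 × 4 = 302.0
  Sum = 456.0 ng/mL·hr
k_e = ln2 / t½ = 0.693147 / 3.79 = 0.1829 hr^-1
Extrapolated tail: C_last / k_e = 52.9 / 0.1829 = 289.229
AUC_0→∞ = 456.0 + 289.229 = 745.229 ng/mL·hr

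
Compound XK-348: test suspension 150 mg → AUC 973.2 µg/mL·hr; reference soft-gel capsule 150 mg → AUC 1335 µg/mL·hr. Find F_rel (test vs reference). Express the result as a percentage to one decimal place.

F_rel = 72.9%

F_rel = (AUC_test/D_test) / (AUC_ref/D_ref)
      = (973.2/150) / (1335/150)
      = 6.488 / 8.9 = 0.7290 = 72.90%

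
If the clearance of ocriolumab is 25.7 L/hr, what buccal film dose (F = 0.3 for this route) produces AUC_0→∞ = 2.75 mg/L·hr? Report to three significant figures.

Dose = 236 mg

Dose = CL × AUC_0→∞ / F
     = 25.7 × 2.75 / 0.3 = 235.583 mg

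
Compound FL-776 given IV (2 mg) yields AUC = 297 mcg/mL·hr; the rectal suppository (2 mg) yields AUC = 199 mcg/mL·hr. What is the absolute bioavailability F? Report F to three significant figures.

F = 0.670

F = (AUC_ev / D_ev) / (AUC_iv / D_iv)
  = (199/2) / (297/2)
  = 99.5 / 148.5 = 0.6700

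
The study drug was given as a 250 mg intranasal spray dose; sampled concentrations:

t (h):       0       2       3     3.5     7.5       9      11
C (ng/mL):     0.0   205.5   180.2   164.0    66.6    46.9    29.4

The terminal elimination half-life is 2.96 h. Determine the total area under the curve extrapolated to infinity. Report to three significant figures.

Trapezoidal AUC_0→11:
  [0→2]: (0.0+205.5)/2 × 2 = 205.5
  [2→3]: (205.5+180.2)/2 × 1 = 192.85
  [3→3.5]: (180.2+164.0)/2 × 0.5 = 86.05
  [3.5→7.5]: (164.0+66.6)/2 × 4 = 461.2
  [7.5→9]: (66.6+46.9)/2 × 1.5 = 85.125
  [9→11]: (46.9+29.4)/2 × 2 = 76.3
  Sum = 1107.025 ng/mL·h
k_e = ln2 / t½ = 0.693147 / 2.96 = 0.2342 h^-1
Extrapolated tail: C_last / k_e = 29.4 / 0.2342 = 125.534
AUC_0→∞ = 1107.025 + 125.534 = 1232.559 ng/mL·h

AUC = 1230 ng/mL·h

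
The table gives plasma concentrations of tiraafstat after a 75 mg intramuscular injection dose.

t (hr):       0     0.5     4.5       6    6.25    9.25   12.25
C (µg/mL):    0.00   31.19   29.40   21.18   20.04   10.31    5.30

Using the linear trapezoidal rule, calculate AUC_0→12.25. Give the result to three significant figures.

AUC = 241 µg/mL·hr

Trapezoidal AUC_0→12.25:
  [0→0.5]: (0.00+31.19)/2 × 0.5 = 7.7975
  [0.5→4.5]: (31.19+29.40)/2 × 4 = 121.18
  [4.5→6]: (29.40+21.18)/2 × 1.5 = 37.935
  [6→6.25]: (21.18+20.04)/2 × 0.25 = 5.1525
  [6.25→9.25]: (20.04+10.31)/2 × 3 = 45.525
  [9.25→12.25]: (10.31+5.30)/2 × 3 = 23.415
  Sum = 241.005 µg/mL·hr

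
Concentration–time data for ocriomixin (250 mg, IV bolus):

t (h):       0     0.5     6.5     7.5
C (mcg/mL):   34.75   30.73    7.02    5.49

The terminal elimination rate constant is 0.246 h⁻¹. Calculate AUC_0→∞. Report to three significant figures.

AUC = 158 mcg/mL·h

Trapezoidal AUC_0→7.5:
  [0→0.5]: (34.75+30.73)/2 × 0.5 = 16.37
  [0.5→6.5]: (30.73+7.02)/2 × 6 = 113.25
  [6.5→7.5]: (7.02+5.49)/2 × 1 = 6.255
  Sum = 135.875 mcg/mL·h
Extrapolated tail: C_last / k_e = 5.49 / 0.246 = 22.317
AUC_0→∞ = 135.875 + 22.317 = 158.192 mcg/mL·h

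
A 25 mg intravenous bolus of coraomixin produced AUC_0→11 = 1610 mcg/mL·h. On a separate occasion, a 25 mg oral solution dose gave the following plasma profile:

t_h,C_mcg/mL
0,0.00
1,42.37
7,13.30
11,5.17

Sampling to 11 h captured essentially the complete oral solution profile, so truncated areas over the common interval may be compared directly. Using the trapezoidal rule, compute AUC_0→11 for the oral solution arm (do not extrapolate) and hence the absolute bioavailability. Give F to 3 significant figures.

F = 0.140

Trapezoidal AUC_0→11 (oral solution):
  [0→1]: (0.00+42.37)/2 × 1 = 21.185
  [1→7]: (42.37+13.30)/2 × 6 = 167.01
  [7→11]: (13.30+5.17)/2 × 4 = 36.94
  Sum = 225.135 mcg/mL·h
F = (AUC_ev/D_ev)/(AUC_iv/D_iv) = (225.135/25)/(1610/25) = 9.0054/64.4 = 0.1398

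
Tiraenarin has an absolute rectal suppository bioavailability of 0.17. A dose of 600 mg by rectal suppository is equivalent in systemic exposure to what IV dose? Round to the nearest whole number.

D_iv = 102 mg

Systemic exposure from an extravascular dose = F × D_ev, so the equivalent IV dose is F × D_ev.
D_iv = F × D_ev = 0.17 × 600 = 102 mg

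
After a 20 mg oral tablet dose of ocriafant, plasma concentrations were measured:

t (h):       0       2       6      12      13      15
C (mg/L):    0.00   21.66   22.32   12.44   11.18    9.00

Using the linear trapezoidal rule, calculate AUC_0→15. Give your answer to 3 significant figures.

Trapezoidal AUC_0→15:
  [0→2]: (0.00+21.66)/2 × 2 = 21.66
  [2→6]: (21.66+22.32)/2 × 4 = 87.96
  [6→12]: (22.32+12.44)/2 × 6 = 104.28
  [12→13]: (12.44+11.18)/2 × 1 = 11.81
  [13→15]: (11.18+9.00)/2 × 2 = 20.18
  Sum = 245.89 mg/L·h

AUC = 246 mg/L·h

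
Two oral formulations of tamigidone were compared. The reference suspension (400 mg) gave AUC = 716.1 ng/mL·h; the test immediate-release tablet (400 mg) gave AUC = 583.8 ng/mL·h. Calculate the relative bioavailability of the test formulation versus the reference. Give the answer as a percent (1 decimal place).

F_rel = 81.5%

F_rel = (AUC_test/D_test) / (AUC_ref/D_ref)
      = (583.8/400) / (716.1/400)
      = 1.4595 / 1.79025 = 0.8152 = 81.52%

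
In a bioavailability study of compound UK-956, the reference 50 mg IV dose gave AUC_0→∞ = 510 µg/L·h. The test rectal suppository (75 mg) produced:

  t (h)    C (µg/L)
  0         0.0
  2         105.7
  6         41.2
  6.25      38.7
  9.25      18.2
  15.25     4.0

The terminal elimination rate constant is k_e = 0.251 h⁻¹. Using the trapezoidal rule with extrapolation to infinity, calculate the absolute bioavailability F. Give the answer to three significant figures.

Trapezoidal AUC_0→15.25 (rectal suppository):
  [0→2]: (0.0+105.7)/2 × 2 = 105.7
  [2→6]: (105.7+41.2)/2 × 4 = 293.8
  [6→6.25]: (41.2+38.7)/2 × 0.25 = 9.9875
  [6.25→9.25]: (38.7+18.2)/2 × 3 = 85.35
  [9.25→15.25]: (18.2+4.0)/2 × 6 = 66.6
  Sum = 561.4375 µg/L·h
Tail: C_last/k_e = 4.0/0.251 = 15.936
AUC_0→∞ (rectal suppository) = 561.4375 + 15.936 = 577.3735 µg/L·h
F = (AUC_ev/D_ev)/(AUC_iv/D_iv) = (577.3735/75)/(510/50) = 7.69831/10.2 = 0.7547

F = 0.755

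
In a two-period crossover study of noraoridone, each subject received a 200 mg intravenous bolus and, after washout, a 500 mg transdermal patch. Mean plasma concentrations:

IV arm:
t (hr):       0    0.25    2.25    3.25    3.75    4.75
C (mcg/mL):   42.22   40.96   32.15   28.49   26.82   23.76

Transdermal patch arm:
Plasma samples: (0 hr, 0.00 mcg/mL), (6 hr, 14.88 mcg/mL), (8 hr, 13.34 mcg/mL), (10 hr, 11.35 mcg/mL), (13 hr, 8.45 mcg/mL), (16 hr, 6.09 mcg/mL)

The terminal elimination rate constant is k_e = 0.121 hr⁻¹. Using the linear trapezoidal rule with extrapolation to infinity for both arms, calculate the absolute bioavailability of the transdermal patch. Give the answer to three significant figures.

Trapezoidal AUC_0→4.75 (IV):
  [0→0.25]: (42.22+40.96)/2 × 0.25 = 10.3975
  [0.25→2.25]: (40.96+32.15)/2 × 2 = 73.11
  [2.25→3.25]: (32.15+28.49)/2 × 1 = 30.32
  [3.25→3.75]: (28.49+26.82)/2 × 0.5 = 13.8275
  [3.75→4.75]: (26.82+23.76)/2 × 1 = 25.29
  Sum = 152.945 mcg/mL·hr
IV tail: 23.76/0.121 = 196.364; AUC_iv,0→∞ = 152.945 + 196.364 = 349.309 mcg/mL·hr
Trapezoidal AUC_0→16 (transdermal patch):
  [0→6]: (0.00+14.88)/2 × 6 = 44.64
  [6→8]: (14.88+13.34)/2 × 2 = 28.22
  [8→10]: (13.34+11.35)/2 × 2 = 24.69
  [10→13]: (11.35+8.45)/2 × 3 = 29.7
  [13→16]: (8.45+6.09)/2 × 3 = 21.81
  Sum = 149.06 mcg/mL·hr
transdermal patch tail: 6.09/0.121 = 50.331; AUC_ev,0→∞ = 149.06 + 50.331 = 199.391 mcg/mL·hr
F = (AUC_ev/D_ev)/(AUC_iv/D_iv) = (199.391/500)/(349.309/200) = 0.398782/1.746545 = 0.2283

F = 0.228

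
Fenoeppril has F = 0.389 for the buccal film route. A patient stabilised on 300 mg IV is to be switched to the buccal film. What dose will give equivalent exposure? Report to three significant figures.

For equal systemic exposure: F × D_ev = D_iv
D_ev = D_iv / F = 300 / 0.389 = 771.208 mg

D_buccal = 771 mg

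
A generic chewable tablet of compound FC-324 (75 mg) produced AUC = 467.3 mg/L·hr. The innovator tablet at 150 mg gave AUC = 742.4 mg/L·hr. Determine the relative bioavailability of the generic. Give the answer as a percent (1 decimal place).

F_rel = 125.9%

F_rel = (AUC_test/D_test) / (AUC_ref/D_ref)
      = (467.3/75) / (742.4/150)
      = 6.23067 / 4.94933 = 1.2589 = 125.89%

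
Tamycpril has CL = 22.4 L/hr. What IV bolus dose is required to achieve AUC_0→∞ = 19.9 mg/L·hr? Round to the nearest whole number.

Dose_iv = CL × AUC_0→∞
     = 22.4 × 19.9 = 445.76 mg

Dose = 446 mg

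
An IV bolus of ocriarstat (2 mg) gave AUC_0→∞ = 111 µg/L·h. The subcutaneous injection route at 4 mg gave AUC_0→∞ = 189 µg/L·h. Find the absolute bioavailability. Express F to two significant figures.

F = (AUC_ev / D_ev) / (AUC_iv / D_iv)
  = (189/4) / (111/2)
  = 47.25 / 55.5 = 0.8514

F = 0.85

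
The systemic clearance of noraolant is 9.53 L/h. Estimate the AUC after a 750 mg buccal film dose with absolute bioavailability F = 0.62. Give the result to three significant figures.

AUC_0→∞ = F × Dose / CL
        = 0.62 × 750 / 9.53 = 48.7933 mg/L·h

AUC = 48.8 mg/L·h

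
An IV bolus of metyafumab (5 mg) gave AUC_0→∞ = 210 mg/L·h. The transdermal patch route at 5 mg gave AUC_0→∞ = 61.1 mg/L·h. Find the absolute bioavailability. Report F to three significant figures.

F = 0.291

F = (AUC_ev / D_ev) / (AUC_iv / D_iv)
  = (61.1/5) / (210/5)
  = 12.22 / 42 = 0.2910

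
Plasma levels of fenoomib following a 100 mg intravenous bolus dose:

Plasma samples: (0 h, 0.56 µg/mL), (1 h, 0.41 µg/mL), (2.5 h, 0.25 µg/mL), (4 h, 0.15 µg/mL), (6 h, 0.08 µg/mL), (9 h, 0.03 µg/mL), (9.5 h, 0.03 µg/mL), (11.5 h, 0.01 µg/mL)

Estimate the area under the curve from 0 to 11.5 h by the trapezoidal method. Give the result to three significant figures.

Trapezoidal AUC_0→11.5:
  [0→1]: (0.56+0.41)/2 × 1 = 0.485
  [1→2.5]: (0.41+0.25)/2 × 1.5 = 0.495
  [2.5→4]: (0.25+0.15)/2 × 1.5 = 0.3
  [4→6]: (0.15+0.08)/2 × 2 = 0.23
  [6→9]: (0.08+0.03)/2 × 3 = 0.165
  [9→9.5]: (0.03+0.03)/2 × 0.5 = 0.015
  [9.5→11.5]: (0.03+0.01)/2 × 2 = 0.04
  Sum = 1.73 µg/mL·h

AUC = 1.73 µg/mL·h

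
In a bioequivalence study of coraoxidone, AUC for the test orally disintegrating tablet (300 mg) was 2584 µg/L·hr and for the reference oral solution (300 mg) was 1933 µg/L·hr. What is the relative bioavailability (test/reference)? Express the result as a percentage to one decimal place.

F_rel = (AUC_test/D_test) / (AUC_ref/D_ref)
      = (2584/300) / (1933/300)
      = 8.61333 / 6.44333 = 1.3368 = 133.68%

F_rel = 133.7%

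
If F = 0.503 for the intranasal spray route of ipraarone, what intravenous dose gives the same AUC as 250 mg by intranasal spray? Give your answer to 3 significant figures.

D_iv = 126 mg

Systemic exposure from an extravascular dose = F × D_ev, so the equivalent IV dose is F × D_ev.
D_iv = F × D_ev = 0.503 × 250 = 125.75 mg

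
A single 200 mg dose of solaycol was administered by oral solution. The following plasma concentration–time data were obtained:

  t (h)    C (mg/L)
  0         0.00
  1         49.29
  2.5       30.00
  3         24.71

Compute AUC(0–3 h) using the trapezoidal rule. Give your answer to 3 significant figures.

AUC = 97.8 mg/L·h

Trapezoidal AUC_0→3:
  [0→1]: (0.00+49.29)/2 × 1 = 24.645
  [1→2.5]: (49.29+30.00)/2 × 1.5 = 59.4675
  [2.5→3]: (30.00+24.71)/2 × 0.5 = 13.6775
  Sum = 97.79 mg/L·h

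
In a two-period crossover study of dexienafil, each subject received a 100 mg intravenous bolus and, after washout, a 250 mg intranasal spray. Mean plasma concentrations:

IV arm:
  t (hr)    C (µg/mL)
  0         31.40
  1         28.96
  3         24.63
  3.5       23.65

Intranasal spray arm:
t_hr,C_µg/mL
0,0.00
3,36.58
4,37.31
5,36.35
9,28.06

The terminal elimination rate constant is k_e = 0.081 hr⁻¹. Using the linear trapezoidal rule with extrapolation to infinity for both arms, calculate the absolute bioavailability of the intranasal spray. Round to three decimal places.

F = 0.623

Trapezoidal AUC_0→3.5 (IV):
  [0→1]: (31.40+28.96)/2 × 1 = 30.18
  [1→3]: (28.96+24.63)/2 × 2 = 53.59
  [3→3.5]: (24.63+23.65)/2 × 0.5 = 12.07
  Sum = 95.84 µg/mL·hr
IV tail: 23.65/0.081 = 291.975; AUC_iv,0→∞ = 95.84 + 291.975 = 387.815 µg/mL·hr
Trapezoidal AUC_0→9 (intranasal spray):
  [0→3]: (0.00+36.58)/2 × 3 = 54.87
  [3→4]: (36.58+37.31)/2 × 1 = 36.945
  [4→5]: (37.31+36.35)/2 × 1 = 36.83
  [5→9]: (36.35+28.06)/2 × 4 = 128.82
  Sum = 257.465 µg/mL·hr
intranasal spray tail: 28.06/0.081 = 346.420; AUC_ev,0→∞ = 257.465 + 346.420 = 603.885 µg/mL·hr
F = (AUC_ev/D_ev)/(AUC_iv/D_iv) = (603.885/250)/(387.815/100) = 2.41554/3.87815 = 0.6229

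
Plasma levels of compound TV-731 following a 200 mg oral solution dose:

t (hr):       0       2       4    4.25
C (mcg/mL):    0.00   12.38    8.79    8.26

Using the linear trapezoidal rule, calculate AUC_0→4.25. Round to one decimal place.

Trapezoidal AUC_0→4.25:
  [0→2]: (0.00+12.38)/2 × 2 = 12.38
  [2→4]: (12.38+8.79)/2 × 2 = 21.17
  [4→4.25]: (8.79+8.26)/2 × 0.25 = 2.13125
  Sum = 35.68125 mcg/mL·hr

AUC = 35.7 mcg/mL·hr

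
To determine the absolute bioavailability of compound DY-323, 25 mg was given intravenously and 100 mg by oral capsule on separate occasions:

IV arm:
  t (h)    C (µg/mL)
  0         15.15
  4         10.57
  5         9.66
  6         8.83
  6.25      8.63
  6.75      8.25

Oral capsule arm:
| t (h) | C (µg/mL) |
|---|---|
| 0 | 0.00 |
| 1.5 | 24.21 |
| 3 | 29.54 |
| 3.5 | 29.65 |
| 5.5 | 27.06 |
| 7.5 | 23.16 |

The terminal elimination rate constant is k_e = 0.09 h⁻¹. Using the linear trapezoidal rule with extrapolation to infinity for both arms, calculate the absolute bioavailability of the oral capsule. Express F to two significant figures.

Trapezoidal AUC_0→6.75 (IV):
  [0→4]: (15.15+10.57)/2 × 4 = 51.44
  [4→5]: (10.57+9.66)/2 × 1 = 10.115
  [5→6]: (9.66+8.83)/2 × 1 = 9.245
  [6→6.25]: (8.83+8.63)/2 × 0.25 = 2.1825
  [6.25→6.75]: (8.63+8.25)/2 × 0.5 = 4.22
  Sum = 77.2025 µg/mL·h
IV tail: 8.25/0.09 = 91.667; AUC_iv,0→∞ = 77.2025 + 91.667 = 168.8695 µg/mL·h
Trapezoidal AUC_0→7.5 (oral capsule):
  [0→1.5]: (0.00+24.21)/2 × 1.5 = 18.1575
  [1.5→3]: (24.21+29.54)/2 × 1.5 = 40.3125
  [3→3.5]: (29.54+29.65)/2 × 0.5 = 14.7975
  [3.5→5.5]: (29.65+27.06)/2 × 2 = 56.71
  [5.5→7.5]: (27.06+23.16)/2 × 2 = 50.22
  Sum = 180.1975 µg/mL·h
oral capsule tail: 23.16/0.09 = 257.333; AUC_ev,0→∞ = 180.1975 + 257.333 = 437.5305 µg/mL·h
F = (AUC_ev/D_ev)/(AUC_iv/D_iv) = (437.5305/100)/(168.8695/25) = 4.375305/6.75478 = 0.6477

F = 0.65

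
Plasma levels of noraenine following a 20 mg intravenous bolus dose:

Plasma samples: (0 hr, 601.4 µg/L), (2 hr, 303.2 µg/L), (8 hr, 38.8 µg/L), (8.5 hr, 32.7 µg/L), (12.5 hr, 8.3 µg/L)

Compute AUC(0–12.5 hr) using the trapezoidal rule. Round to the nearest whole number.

Trapezoidal AUC_0→12.5:
  [0→2]: (601.4+303.2)/2 × 2 = 904.6
  [2→8]: (303.2+38.8)/2 × 6 = 1026.0
  [8→8.5]: (38.8+32.7)/2 × 0.5 = 17.875
  [8.5→12.5]: (32.7+8.3)/2 × 4 = 82.0
  Sum = 2030.475 µg/L·hr

AUC = 2030 µg/L·hr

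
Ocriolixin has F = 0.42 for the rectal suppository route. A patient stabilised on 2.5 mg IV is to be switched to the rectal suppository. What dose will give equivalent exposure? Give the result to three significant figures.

D_rectal = 5.95 mg

For equal systemic exposure: F × D_ev = D_iv
D_ev = D_iv / F = 2.5 / 0.42 = 5.95238 mg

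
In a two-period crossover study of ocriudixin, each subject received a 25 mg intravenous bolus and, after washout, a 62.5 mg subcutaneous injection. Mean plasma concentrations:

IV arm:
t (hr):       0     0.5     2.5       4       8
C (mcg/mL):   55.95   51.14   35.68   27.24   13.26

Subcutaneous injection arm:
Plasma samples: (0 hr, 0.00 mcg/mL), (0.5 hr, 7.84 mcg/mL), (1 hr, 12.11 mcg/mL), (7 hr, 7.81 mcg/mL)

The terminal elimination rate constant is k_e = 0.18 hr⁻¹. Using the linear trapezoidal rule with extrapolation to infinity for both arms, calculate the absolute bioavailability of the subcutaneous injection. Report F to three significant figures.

F = 0.140

Trapezoidal AUC_0→8 (IV):
  [0→0.5]: (55.95+51.14)/2 × 0.5 = 26.7725
  [0.5→2.5]: (51.14+35.68)/2 × 2 = 86.82
  [2.5→4]: (35.68+27.24)/2 × 1.5 = 47.19
  [4→8]: (27.24+13.26)/2 × 4 = 81.0
  Sum = 241.7825 mcg/mL·hr
IV tail: 13.26/0.18 = 73.667; AUC_iv,0→∞ = 241.7825 + 73.667 = 315.4495 mcg/mL·hr
Trapezoidal AUC_0→7 (subcutaneous injection):
  [0→0.5]: (0.00+7.84)/2 × 0.5 = 1.96
  [0.5→1]: (7.84+12.11)/2 × 0.5 = 4.9875
  [1→7]: (12.11+7.81)/2 × 6 = 59.76
  Sum = 66.7075 mcg/mL·hr
subcutaneous injection tail: 7.81/0.18 = 43.389; AUC_ev,0→∞ = 66.7075 + 43.389 = 110.0965 mcg/mL·hr
F = (AUC_ev/D_ev)/(AUC_iv/D_iv) = (110.0965/62.5)/(315.4495/25) = 1.761544/12.61798 = 0.1396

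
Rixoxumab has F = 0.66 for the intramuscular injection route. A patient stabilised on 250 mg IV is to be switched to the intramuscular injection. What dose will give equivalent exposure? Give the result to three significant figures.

D_intramuscular = 379 mg

For equal systemic exposure: F × D_ev = D_iv
D_ev = D_iv / F = 250 / 0.66 = 378.788 mg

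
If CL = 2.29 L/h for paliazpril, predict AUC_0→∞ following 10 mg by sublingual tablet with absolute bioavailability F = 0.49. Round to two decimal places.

AUC = 2.14 mg/L·h

AUC_0→∞ = F × Dose / CL
        = 0.49 × 10 / 2.29 = 2.13974 mg/L·h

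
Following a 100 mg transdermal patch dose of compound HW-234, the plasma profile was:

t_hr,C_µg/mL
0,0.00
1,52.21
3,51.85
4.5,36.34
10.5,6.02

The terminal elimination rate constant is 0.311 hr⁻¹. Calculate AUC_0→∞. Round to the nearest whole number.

AUC = 343 µg/mL·hr

Trapezoidal AUC_0→10.5:
  [0→1]: (0.00+52.21)/2 × 1 = 26.105
  [1→3]: (52.21+51.85)/2 × 2 = 104.06
  [3→4.5]: (51.85+36.34)/2 × 1.5 = 66.1425
  [4.5→10.5]: (36.34+6.02)/2 × 6 = 127.08
  Sum = 323.3875 µg/mL·hr
Extrapolated tail: C_last / k_e = 6.02 / 0.311 = 19.357
AUC_0→∞ = 323.3875 + 19.357 = 342.7445 µg/mL·hr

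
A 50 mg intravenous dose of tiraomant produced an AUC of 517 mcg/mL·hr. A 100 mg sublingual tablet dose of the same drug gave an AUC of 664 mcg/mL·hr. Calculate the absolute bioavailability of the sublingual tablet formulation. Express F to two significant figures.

F = 0.64

F = (AUC_ev / D_ev) / (AUC_iv / D_iv)
  = (664/100) / (517/50)
  = 6.64 / 10.34 = 0.6422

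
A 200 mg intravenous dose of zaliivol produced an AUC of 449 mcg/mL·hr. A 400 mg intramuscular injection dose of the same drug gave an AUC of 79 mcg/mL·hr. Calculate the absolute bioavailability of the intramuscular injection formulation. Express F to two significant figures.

F = 0.088

F = (AUC_ev / D_ev) / (AUC_iv / D_iv)
  = (79/400) / (449/200)
  = 0.1975 / 2.245 = 0.0880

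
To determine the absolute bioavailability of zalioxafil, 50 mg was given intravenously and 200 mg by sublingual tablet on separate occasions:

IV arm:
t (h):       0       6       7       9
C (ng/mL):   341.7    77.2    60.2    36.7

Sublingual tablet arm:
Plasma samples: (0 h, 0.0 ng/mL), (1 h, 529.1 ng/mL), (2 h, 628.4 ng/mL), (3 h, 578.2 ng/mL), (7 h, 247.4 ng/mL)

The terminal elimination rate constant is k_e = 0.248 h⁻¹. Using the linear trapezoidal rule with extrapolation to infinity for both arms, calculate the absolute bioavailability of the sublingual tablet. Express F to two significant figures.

Trapezoidal AUC_0→9 (IV):
  [0→6]: (341.7+77.2)/2 × 6 = 1256.7
  [6→7]: (77.2+60.2)/2 × 1 = 68.7
  [7→9]: (60.2+36.7)/2 × 2 = 96.9
  Sum = 1422.3 ng/mL·h
IV tail: 36.7/0.248 = 147.984; AUC_iv,0→∞ = 1422.3 + 147.984 = 1570.284 ng/mL·h
Trapezoidal AUC_0→7 (sublingual tablet):
  [0→1]: (0.0+529.1)/2 × 1 = 264.55
  [1→2]: (529.1+628.4)/2 × 1 = 578.75
  [2→3]: (628.4+578.2)/2 × 1 = 603.3
  [3→7]: (578.2+247.4)/2 × 4 = 1651.2
  Sum = 3097.8 ng/mL·h
sublingual tablet tail: 247.4/0.248 = 997.581; AUC_ev,0→∞ = 3097.8 + 997.581 = 4095.381 ng/mL·h
F = (AUC_ev/D_ev)/(AUC_iv/D_iv) = (4095.381/200)/(1570.284/50) = 20.476905/31.40568 = 0.6520

F = 0.65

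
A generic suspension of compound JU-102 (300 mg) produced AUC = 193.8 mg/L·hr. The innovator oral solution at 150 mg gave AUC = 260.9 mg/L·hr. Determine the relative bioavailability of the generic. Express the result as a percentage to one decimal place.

F_rel = (AUC_test/D_test) / (AUC_ref/D_ref)
      = (193.8/300) / (260.9/150)
      = 0.646 / 1.73933 = 0.3714 = 37.14%

F_rel = 37.1%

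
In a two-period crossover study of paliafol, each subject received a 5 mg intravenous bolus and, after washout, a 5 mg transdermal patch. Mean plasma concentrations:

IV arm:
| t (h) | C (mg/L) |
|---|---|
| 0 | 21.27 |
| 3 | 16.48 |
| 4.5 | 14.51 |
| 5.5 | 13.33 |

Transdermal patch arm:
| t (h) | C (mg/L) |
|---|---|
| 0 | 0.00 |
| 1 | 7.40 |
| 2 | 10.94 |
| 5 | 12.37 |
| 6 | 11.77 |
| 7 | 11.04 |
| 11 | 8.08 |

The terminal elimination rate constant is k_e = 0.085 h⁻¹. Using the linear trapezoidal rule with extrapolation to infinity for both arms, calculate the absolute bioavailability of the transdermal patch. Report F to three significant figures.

F = 0.816

Trapezoidal AUC_0→5.5 (IV):
  [0→3]: (21.27+16.48)/2 × 3 = 56.625
  [3→4.5]: (16.48+14.51)/2 × 1.5 = 23.2425
  [4.5→5.5]: (14.51+13.33)/2 × 1 = 13.92
  Sum = 93.7875 mg/L·h
IV tail: 13.33/0.085 = 156.824; AUC_iv,0→∞ = 93.7875 + 156.824 = 250.6115 mg/L·h
Trapezoidal AUC_0→11 (transdermal patch):
  [0→1]: (0.00+7.40)/2 × 1 = 3.7
  [1→2]: (7.40+10.94)/2 × 1 = 9.17
  [2→5]: (10.94+12.37)/2 × 3 = 34.965
  [5→6]: (12.37+11.77)/2 × 1 = 12.07
  [6→7]: (11.77+11.04)/2 × 1 = 11.405
  [7→11]: (11.04+8.08)/2 × 4 = 38.24
  Sum = 109.55 mg/L·h
transdermal patch tail: 8.08/0.085 = 95.059; AUC_ev,0→∞ = 109.55 + 95.059 = 204.609 mg/L·h
F = (AUC_ev/D_ev)/(AUC_iv/D_iv) = (204.609/5)/(250.6115/5) = 40.9218/50.1223 = 0.8164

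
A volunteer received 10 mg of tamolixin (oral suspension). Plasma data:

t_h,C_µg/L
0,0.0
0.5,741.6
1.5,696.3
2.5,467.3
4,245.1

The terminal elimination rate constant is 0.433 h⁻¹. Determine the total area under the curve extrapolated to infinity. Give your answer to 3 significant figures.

Trapezoidal AUC_0→4:
  [0→0.5]: (0.0+741.6)/2 × 0.5 = 185.4
  [0.5→1.5]: (741.6+696.3)/2 × 1 = 718.95
  [1.5→2.5]: (696.3+467.3)/2 × 1 = 581.8
  [2.5→4]: (467.3+245.1)/2 × 1.5 = 534.3
  Sum = 2020.45 µg/L·h
Extrapolated tail: C_last / k_e = 245.1 / 0.433 = 566.051
AUC_0→∞ = 2020.45 + 566.051 = 2586.501 µg/L·h

AUC = 2590 µg/L·h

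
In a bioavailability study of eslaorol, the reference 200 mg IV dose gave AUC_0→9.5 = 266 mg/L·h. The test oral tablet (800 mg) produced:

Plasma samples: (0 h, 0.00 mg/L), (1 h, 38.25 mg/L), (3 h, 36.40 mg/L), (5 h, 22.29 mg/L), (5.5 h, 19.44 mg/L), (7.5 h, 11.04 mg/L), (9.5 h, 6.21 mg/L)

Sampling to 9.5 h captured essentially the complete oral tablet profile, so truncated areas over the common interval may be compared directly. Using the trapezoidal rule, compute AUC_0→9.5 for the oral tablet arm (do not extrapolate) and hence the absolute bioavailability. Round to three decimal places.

Trapezoidal AUC_0→9.5 (oral tablet):
  [0→1]: (0.00+38.25)/2 × 1 = 19.125
  [1→3]: (38.25+36.40)/2 × 2 = 74.65
  [3→5]: (36.40+22.29)/2 × 2 = 58.69
  [5→5.5]: (22.29+19.44)/2 × 0.5 = 10.4325
  [5.5→7.5]: (19.44+11.04)/2 × 2 = 30.48
  [7.5→9.5]: (11.04+6.21)/2 × 2 = 17.25
  Sum = 210.6275 mg/L·h
F = (AUC_ev/D_ev)/(AUC_iv/D_iv) = (210.6275/800)/(266/200) = 0.263284/1.33 = 0.1980

F = 0.198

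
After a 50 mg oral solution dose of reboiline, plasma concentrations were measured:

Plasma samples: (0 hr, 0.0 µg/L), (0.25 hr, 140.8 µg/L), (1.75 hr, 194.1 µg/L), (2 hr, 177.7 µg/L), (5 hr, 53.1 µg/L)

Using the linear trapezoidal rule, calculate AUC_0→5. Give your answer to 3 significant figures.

AUC = 661 µg/L·hr

Trapezoidal AUC_0→5:
  [0→0.25]: (0.0+140.8)/2 × 0.25 = 17.6
  [0.25→1.75]: (140.8+194.1)/2 × 1.5 = 251.175
  [1.75→2]: (194.1+177.7)/2 × 0.25 = 46.475
  [2→5]: (177.7+53.1)/2 × 3 = 346.2
  Sum = 661.45 µg/L·hr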